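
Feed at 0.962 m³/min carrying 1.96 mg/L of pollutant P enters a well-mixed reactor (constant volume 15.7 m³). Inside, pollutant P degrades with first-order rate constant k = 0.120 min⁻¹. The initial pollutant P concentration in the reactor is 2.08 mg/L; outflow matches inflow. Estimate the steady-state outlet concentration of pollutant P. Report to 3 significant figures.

Accumulation = in − out − consumed: V dC/dt = Q C_in − Q C − k V C.
At steady state: 0 = Q C_in − (Q + kV) C_ss, so C_ss = Q C_in/(Q + kV).
C_ss = 0.962·1.96/(0.962 + 0.120·15.7) = 1.8855/2.8460 = 0.66252 mg/L.

0.663 mg/L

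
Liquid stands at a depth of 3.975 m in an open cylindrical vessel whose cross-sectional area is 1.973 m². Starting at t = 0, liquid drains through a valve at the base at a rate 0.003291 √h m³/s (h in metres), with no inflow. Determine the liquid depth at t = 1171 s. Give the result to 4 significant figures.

1.035 m

A dh/dt = −Q_out = −0.003291 √h.
This is separable: 2 d(√h)/dt = −0.003291/A, so √h = √h₀ − (0.003291/(2A)) t.
√h = √3.975 − 0.003291·1171/(2·1.973) = 1.99374 − 0.976625 = 1.01712.
h = 1.01712² = 1.03452 m.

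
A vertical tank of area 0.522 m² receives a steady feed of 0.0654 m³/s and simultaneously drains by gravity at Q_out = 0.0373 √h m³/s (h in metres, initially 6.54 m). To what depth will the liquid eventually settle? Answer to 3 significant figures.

3.07 m

Mass balance (ρ constant): A dh/dt = Q_in − 0.0373 √h. At steady state dh/dt = 0:
Q_in = 0.0373 √h_ss ⇒ √h_ss = 0.0654/0.0373 = 1.7534.
h_ss = 1.7534² = 3.0742 m. (Since h₀ = 6.54 m > h_ss, the level will fall toward this value.)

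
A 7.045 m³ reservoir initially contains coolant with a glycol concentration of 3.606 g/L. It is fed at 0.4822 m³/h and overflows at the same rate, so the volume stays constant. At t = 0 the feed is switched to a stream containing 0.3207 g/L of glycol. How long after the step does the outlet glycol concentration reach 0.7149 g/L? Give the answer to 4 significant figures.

Species balance: V dC/dt = Q(C_in − C) ⇒ τ = V/Q = 14.6101 h.
C(t) = C_in + (C₀ − C_in) e^(−t/τ). Set C = 0.7149 and solve for t:
e^(−t/τ) = (C − C_in)/(C₀ − C_in) = (0.7149 − 0.3207)/(3.606 − 0.3207) = 0.119989
t = −τ ln(…) = 14.6101 × 2.12035 = 30.9786 h.

30.98 h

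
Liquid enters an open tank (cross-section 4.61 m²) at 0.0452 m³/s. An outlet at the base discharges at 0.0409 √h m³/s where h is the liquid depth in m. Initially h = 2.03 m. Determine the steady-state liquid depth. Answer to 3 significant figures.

1.22 m

A dh/dt = Q_in − 0.0409 √h. Steady state requires inflow = outflow:
Q_in = 0.0409 √h_ss ⇒ √h_ss = 0.0452/0.0409 = 1.1051.
h_ss = 1.1051² = 1.2213 m. (Since h₀ = 2.03 m > h_ss, the level will fall toward this value.)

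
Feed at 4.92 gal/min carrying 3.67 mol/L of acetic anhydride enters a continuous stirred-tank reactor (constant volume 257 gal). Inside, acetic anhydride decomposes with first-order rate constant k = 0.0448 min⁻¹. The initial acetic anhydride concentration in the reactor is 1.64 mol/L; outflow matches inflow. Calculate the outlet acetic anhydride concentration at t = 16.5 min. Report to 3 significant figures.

1.29 mol/L

Accumulation = in − out − consumed: V dC/dt = Q C_in − Q C − k V C.
This is linear with rate a = Q/V + k = 0.063944 min⁻¹.
C_ss = Q C_in/(Q + kV) = 1.0987 mol/L; C(t) = C_ss + (C₀ − C_ss) e^(−a t).
C(16.5) = 1.0987 + (0.54125)·e^(−0.063944·16.5) = 1.0987 + (0.54125)·0.34817 = 1.2872 mol/L.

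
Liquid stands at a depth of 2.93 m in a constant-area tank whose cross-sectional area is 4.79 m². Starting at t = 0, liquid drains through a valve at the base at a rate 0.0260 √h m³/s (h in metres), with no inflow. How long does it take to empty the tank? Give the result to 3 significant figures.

631 s

Accumulation of liquid (constant cross-section A): A dh/dt = −0.0260 √h.
∫ h^(−1/2) dh = −(0.0260/A) ∫ dt, giving 2√h = 2√h₀ − (0.0260/A) t.
Set h = 0: 2√h₀ = (0.0260/A) t_empty ⇒ t_empty = 2A√h₀/0.0260.
t_empty = 2·4.79·√2.93/0.0260 = 9.5800·1.7117/0.0260 = 630.70 s.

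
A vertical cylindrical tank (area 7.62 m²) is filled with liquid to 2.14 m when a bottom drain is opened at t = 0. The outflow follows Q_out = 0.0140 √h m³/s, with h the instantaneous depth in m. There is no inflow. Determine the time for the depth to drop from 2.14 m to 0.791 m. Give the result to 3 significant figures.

With no inflow, A dh/dt = −0.0140 √h.
Separate and integrate: 2(√h − √h₀) = −(0.0140/A) t.
t = 2A(√h₀ − √h)/0.0140 = 2·7.62·(√2.14 − √0.791)/0.0140
  = 15.240 × (1.4629 − 0.88938) / 0.0140 = 624.29 s.

624 s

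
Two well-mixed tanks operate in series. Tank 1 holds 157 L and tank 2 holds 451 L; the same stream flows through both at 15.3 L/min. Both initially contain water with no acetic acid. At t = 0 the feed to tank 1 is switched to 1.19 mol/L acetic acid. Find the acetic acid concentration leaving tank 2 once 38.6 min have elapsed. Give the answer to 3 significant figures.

Each tank obeys Vᵢ dCᵢ/dt = Q(Cᵢ₋₁ − Cᵢ), so τᵢ = Vᵢ/Q.
τ₁ = 157/15.3 = 10.261 min; τ₂ = 451/15.3 = 29.477 min.
Tank 1: C₁ = C_in(1 − e^(−t/τ₁)). Tank 2 (τ₁ ≠ τ₂): C₂ = C_in[1 − (τ₁ e^(−t/τ₁) − τ₂ e^(−t/τ₂))/(τ₁ − τ₂)].
At t = 38.6: e^(−t/τ₁) = 0.023245, e^(−t/τ₂) = 0.26996.
C₂ = 1.19·[1 − (10.261·0.023245 − 29.477·0.26996)/(-19.216)] = 1.19·0.59829 = 0.71197 mol/L.

0.712 mol/L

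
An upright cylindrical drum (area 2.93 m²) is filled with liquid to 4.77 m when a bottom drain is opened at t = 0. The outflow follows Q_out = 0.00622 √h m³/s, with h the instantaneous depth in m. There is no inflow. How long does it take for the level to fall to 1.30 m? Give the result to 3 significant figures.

983 s

With no inflow, A dh/dt = −0.00622 √h.
∫ h^(−1/2) dh = −(0.00622/A) ∫ dt, giving 2√h = 2√h₀ − (0.00622/A) t.
t = 2A(√h₀ − √h)/0.00622 = 2·2.93·(√4.77 − √1.30)/0.00622
  = 5.8600 × (2.1840 − 1.1402) / 0.00622 = 983.44 s.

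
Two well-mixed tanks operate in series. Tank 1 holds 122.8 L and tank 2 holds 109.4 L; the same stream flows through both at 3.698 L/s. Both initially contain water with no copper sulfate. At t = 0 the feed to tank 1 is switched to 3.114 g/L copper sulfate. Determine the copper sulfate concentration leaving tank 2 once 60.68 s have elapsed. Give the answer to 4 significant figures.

Each tank obeys Vᵢ dCᵢ/dt = Q(Cᵢ₋₁ − Cᵢ), so τᵢ = Vᵢ/Q.
τ₁ = 122.8/3.698 = 33.2071 s; τ₂ = 109.4/3.698 = 29.5836 s.
Tank 1: C₁ = C_in(1 − e^(−t/τ₁)). Tank 2 (τ₁ ≠ τ₂): C₂ = C_in[1 − (τ₁ e^(−t/τ₁) − τ₂ e^(−t/τ₂))/(τ₁ − τ₂)].
At t = 60.68: e^(−t/τ₁) = 0.160844, e^(−t/τ₂) = 0.128588.
C₂ = 3.114·[1 − (33.2071·0.160844 − 29.5836·0.128588)/(3.62358)] = 3.114·0.575811 = 1.79308 g/L.

1.793 g/L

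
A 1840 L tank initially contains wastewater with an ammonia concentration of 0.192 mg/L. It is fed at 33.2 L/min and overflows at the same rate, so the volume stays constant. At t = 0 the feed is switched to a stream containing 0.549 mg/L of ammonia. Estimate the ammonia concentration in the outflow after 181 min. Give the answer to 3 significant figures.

0.535 mg/L

Species balance on the tank: V dC/dt = Q(C_in − C).
Time constant τ = V/Q = 1840/33.2 = 55.422 min.
C approaches C_in exponentially: C(t) = C_in + (C₀ − C_in) e^(−t/τ).
C(181) = 0.549 + (0.192 − 0.549)·e^(−181/55.422) = 0.549 + (-0.35700)·0.038164 = 0.53538 mg/L.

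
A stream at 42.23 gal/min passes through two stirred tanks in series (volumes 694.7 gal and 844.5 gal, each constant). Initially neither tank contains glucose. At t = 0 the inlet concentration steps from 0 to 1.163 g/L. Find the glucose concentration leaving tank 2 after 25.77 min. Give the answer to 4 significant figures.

Species balance on tank i: dCᵢ/dt = (Cᵢ₋₁ − Cᵢ)/τᵢ with τᵢ = Vᵢ/Q.
τ₁ = 694.7/42.23 = 16.4504 min; τ₂ = 844.5/42.23 = 19.9976 min.
Tank 1: C₁ = C_in(1 − e^(−t/τ₁)). Tank 2 (τ₁ ≠ τ₂): C₂ = C_in[1 − (τ₁ e^(−t/τ₁) − τ₂ e^(−t/τ₂))/(τ₁ − τ₂)].
At t = 25.77: e^(−t/τ₁) = 0.208769, e^(−t/τ₂) = 0.275642.
C₂ = 1.163·[1 − (16.4504·0.208769 − 19.9976·0.275642)/(-3.54724)] = 1.163·0.414232 = 0.481752 g/L.

0.4818 g/L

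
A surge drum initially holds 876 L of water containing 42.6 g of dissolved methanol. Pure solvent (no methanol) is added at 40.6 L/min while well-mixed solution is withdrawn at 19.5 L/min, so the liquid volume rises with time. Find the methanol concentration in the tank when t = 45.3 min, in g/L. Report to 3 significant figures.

Total volume: dV/dt = Q_in − Q_out = 21.100 L/min, so V(t) = 876 + 21.100 t and V(45.3) = 1831.8 L.
Species balance (pure solvent in): dm/dt = −Q_out · m/V(t).
dm/m = −Q_out dt/(V₀ + 21.100 t); integrating gives ln(m/m₀) = −(Q_out/(Q_in−Q_out)) ln(V/V₀).
m = m₀ (V₀/V)^(Q_out/(Q_in−Q_out)) = 42.6 × (876/1831.8)^(0.92417) = 21.544 g.
C = m/V = 21.544/1831.8 = 0.011761 g/L.

0.0118 g/L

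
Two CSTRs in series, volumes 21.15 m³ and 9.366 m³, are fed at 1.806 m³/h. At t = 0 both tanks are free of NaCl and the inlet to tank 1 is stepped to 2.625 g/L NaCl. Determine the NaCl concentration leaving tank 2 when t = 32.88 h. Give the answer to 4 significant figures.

2.344 g/L

Time constants: τᵢ = Vᵢ/Q for each well-mixed tank.
τ₁ = 21.15/1.806 = 11.7110 h; τ₂ = 9.366/1.806 = 5.18605 h.
Solving the cascade with C₁(0)=C₂(0)=0 gives C₂(t) = C_in[1 − (τ₁ e^(−t/τ₁) − τ₂ e^(−t/τ₂))/(τ₁ − τ₂)].
At t = 32.88: e^(−t/τ₁) = 0.0603481, e^(−t/τ₂) = 0.00176414.
C₂ = 2.625·[1 − (11.7110·0.0603481 − 5.18605·0.00176414)/(6.52492)] = 2.625·0.893089 = 2.34436 g/L.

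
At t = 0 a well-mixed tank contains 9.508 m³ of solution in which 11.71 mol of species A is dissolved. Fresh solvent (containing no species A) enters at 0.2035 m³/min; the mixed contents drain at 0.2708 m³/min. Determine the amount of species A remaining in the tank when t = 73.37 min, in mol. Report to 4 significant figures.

0.6143 mol

Let m(t) be the amount of species A. Volume: V(t) = V₀ + (Q_in − Q_out) t = 9.508 − 0.0673000 t; V(73.37) = 4.57020 m³.
No species A enters, so dm/dt = −Q_out · (m/V).
Separate: dm/m = −Q_out dt/V(t) ⇒ ln(m/m₀) = −(Q_out/(Q_in−Q_out)) ln(V/V₀).
m = m₀ (V₀/V)^(Q_out/(Q_in−Q_out)) = 11.71 × (9.508/4.57020)^(-4.02377) = 0.614295 mol.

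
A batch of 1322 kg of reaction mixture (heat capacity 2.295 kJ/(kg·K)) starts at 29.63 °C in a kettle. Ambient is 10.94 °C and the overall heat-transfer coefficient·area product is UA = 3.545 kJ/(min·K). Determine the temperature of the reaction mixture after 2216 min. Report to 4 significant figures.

12.34 °C

Lumped-capacitance energy balance: M c_p dT/dt = UA(T_amb − T).
dT/dt = (T_ss − T)/τ with T_ss = T_amb = 10.9400 °C, τ = M c_p/UA = 1322·2.295/3.545 = 855.850 min.
T approaches T_ss exponentially: T(t) = T_ss + (T₀ − T_ss) e^(−t/τ).
T(2216) = 10.9400 + (18.6900)·0.0750773 = 12.3432 °C.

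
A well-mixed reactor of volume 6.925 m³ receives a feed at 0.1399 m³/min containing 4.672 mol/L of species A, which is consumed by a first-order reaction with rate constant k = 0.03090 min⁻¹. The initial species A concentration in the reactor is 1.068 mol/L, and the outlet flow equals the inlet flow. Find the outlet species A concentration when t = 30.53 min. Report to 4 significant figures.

Accumulation = in − out − consumed: V dC/dt = Q C_in − Q C − k V C.
dC/dt = (Q/V) C_in − (Q/V + k) C; effective rate a = Q/V + k = 0.0202022 + 0.03090 = 0.0511022 min⁻¹.
C_ss = Q C_in/(Q + kV) = 1.84698 mol/L; C(t) = C_ss + (C₀ − C_ss) e^(−a t).
C(30.53) = 1.84698 + (-0.778977)·e^(−0.0511022·30.53) = 1.84698 + (-0.778977)·0.210105 = 1.68331 mol/L.

1.683 mol/L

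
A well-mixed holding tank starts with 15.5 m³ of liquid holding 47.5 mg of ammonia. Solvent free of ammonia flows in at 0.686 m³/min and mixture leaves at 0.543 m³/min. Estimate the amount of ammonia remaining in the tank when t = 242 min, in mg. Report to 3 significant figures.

0.552 mg

Let m(t) be the amount of ammonia. Volume: V(t) = V₀ + (Q_in − Q_out) t = 15.5 + 0.14300 t; V(242) = 50.106 m³.
No ammonia enters, so dm/dt = −Q_out · (m/V).
dm/m = −Q_out dt/(V₀ + 0.14300 t); integrating gives ln(m/m₀) = −(Q_out/(Q_in−Q_out)) ln(V/V₀).
m = m₀ (V₀/V)^(Q_out/(Q_in−Q_out)) = 47.5 × (15.5/50.106)^(3.7972) = 0.55182 mg.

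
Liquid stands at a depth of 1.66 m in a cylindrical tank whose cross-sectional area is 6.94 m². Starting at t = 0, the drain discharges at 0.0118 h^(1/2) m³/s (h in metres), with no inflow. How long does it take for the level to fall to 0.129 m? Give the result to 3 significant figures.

1090 s

A dh/dt = −Q_out = −0.0118 √h.
Separate and integrate: 2(√h − √h₀) = −(0.0118/A) t.
t = 2A(√h₀ − √h)/0.0118 = 2·6.94·(√1.66 − √0.129)/0.0118
  = 13.880 × (1.2884 − 0.35917) / 0.0118 = 1093.0 s.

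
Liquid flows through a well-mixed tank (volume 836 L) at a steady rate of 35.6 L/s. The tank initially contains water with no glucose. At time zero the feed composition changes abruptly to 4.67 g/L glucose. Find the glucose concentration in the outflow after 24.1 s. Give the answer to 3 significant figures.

3.00 g/L

Transient balance on the dissolved component: V dC/dt = Q(C_in − C).
Rewrite as dC/dt + C/τ = C_in/τ, τ = V/Q = 23.483 s.
C approaches C_in exponentially: C(t) = C_in + (C₀ − C_in) e^(−t/τ).
C(24.1) = 4.67 + (0 − 4.67)·e^(−24.1/23.483) = 4.67 + (-4.6700)·0.35834 = 2.9965 g/L.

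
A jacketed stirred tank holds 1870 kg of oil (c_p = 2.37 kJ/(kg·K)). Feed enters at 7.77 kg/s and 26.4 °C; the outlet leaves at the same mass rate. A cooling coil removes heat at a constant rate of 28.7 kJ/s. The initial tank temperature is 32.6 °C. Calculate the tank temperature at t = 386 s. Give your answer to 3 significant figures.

M c_p dT/dt = ṁ c_p (T_in − T) − Q̇.
Rearrange: dT/dt = (T_ss − T)/τ with τ = M/ṁ = 240.67 s and T_ss = T_in − Q̇/(ṁ c_p) = 24.841 °C.
This is linear first-order; T(t) = T_ss + (T₀ − T_ss) e^(−t/τ).
T(386) = 24.841 + (7.7585)·e^(−386/240.67) = 24.841 + (7.7585)·0.20112 = 26.402 °C.

26.4 °C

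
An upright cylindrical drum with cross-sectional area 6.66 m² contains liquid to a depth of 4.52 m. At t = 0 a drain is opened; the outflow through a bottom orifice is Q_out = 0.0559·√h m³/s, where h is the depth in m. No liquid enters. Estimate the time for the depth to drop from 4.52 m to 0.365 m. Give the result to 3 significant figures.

With no inflow, A dh/dt = −0.0559 √h.
Separate and integrate: 2(√h − √h₀) = −(0.0559/A) t.
t = 2A(√h₀ − √h)/0.0559 = 2·6.66·(√4.52 − √0.365)/0.0559
  = 13.320 × (2.1260 − 0.60415) / 0.0559 = 362.64 s.

363 s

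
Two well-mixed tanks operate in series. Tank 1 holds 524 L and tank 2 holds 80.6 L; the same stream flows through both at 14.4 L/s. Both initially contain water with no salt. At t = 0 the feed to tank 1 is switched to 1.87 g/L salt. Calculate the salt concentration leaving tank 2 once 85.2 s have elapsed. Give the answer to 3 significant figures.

1.66 g/L

Each tank obeys Vᵢ dCᵢ/dt = Q(Cᵢ₋₁ − Cᵢ), so τᵢ = Vᵢ/Q.
τ₁ = 524/14.4 = 36.389 s; τ₂ = 80.6/14.4 = 5.5972 s.
Tank 1: C₁ = C_in(1 − e^(−t/τ₁)). Tank 2 (τ₁ ≠ τ₂): C₂ = C_in[1 − (τ₁ e^(−t/τ₁) − τ₂ e^(−t/τ₂))/(τ₁ − τ₂)].
At t = 85.2: e^(−t/τ₁) = 0.096195, e^(−t/τ₂) = 2.4504e-07.
C₂ = 1.87·[1 − (36.389·0.096195 − 5.5972·2.4504e-07)/(30.792)] = 1.87·0.88632 = 1.6574 g/L.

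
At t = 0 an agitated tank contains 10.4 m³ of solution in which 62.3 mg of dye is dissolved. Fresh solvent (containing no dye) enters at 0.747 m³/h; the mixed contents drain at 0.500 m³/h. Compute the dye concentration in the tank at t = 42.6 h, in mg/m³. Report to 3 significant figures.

Let m(t) be the amount of dye. Volume: V(t) = V₀ + (Q_in − Q_out) t = 10.4 + 0.24700 t; V(42.6) = 20.922 m³.
Solute balance: dm/dt = 0 − Q_out C = −Q_out m/V(t).
Separate: dm/m = −Q_out dt/V(t) ⇒ ln(m/m₀) = −(Q_out/(Q_in−Q_out)) ln(V/V₀).
m = m₀ (V₀/V)^(Q_out/(Q_in−Q_out)) = 62.3 × (10.4/20.922)^(2.0243) = 15.134 mg.
C = m/V = 15.134/20.922 = 0.72337 mg/m³.

0.723 mg/m³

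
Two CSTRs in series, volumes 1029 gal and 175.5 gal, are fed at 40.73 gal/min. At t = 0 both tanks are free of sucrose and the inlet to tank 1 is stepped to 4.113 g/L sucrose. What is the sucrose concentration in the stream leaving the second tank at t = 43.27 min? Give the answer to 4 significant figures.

Time constants: τᵢ = Vᵢ/Q for each well-mixed tank.
τ₁ = 1029/40.73 = 25.2639 min; τ₂ = 175.5/40.73 = 4.30886 min.
Solving the cascade with C₁(0)=C₂(0)=0 gives C₂(t) = C_in[1 − (τ₁ e^(−t/τ₁) − τ₂ e^(−t/τ₂))/(τ₁ − τ₂)].
At t = 43.27: e^(−t/τ₁) = 0.180375, e^(−t/τ₂) = 4.35286e-05.
C₂ = 4.113·[1 − (25.2639·0.180375 − 4.30886·4.35286e-05)/(20.9551)] = 4.113·0.782545 = 3.21861 g/L.

3.219 g/L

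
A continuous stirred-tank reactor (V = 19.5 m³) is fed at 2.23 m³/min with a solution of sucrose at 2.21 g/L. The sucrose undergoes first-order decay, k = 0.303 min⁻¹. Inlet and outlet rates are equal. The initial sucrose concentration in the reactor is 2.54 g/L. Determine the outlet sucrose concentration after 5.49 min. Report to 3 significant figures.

Species balance: V dC/dt = Q C_in − Q C − k V C.
dC/dt = (Q/V) C_in − (Q/V + k) C; effective rate a = Q/V + k = 0.11436 + 0.303 = 0.41736 min⁻¹.
C_ss = Q C_in/(Q + kV) = 0.60555 g/L; C(t) = C_ss + (C₀ − C_ss) e^(−a t).
C(5.49) = 0.60555 + (1.9344)·e^(−0.41736·5.49) = 0.60555 + (1.9344)·0.10113 = 0.80119 g/L.

0.801 g/L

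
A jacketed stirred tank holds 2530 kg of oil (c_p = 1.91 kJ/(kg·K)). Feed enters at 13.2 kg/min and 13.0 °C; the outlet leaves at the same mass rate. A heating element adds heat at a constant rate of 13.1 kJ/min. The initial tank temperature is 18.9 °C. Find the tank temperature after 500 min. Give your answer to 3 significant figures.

M c_p dT/dt = ṁ c_p (T_in − T) + Q̇.
Rearrange: dT/dt = (T_ss − T)/τ with τ = M/ṁ = 191.67 min and T_ss = T_in + Q̇/(ṁ c_p) = 13.520 °C.
T approaches T_ss exponentially: T(t) = T_ss + (T₀ − T_ss) e^(−t/τ).
T(500) = 13.520 + (5.3804)·e^(−500/191.67) = 13.520 + (5.3804)·0.073631 = 13.916 °C.

13.9 °C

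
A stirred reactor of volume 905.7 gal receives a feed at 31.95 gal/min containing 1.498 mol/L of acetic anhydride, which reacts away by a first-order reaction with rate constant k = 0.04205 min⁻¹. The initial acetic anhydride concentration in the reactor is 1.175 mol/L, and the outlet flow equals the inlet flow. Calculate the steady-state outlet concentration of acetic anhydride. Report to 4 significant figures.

0.6834 mol/L

Accumulation = in − out − consumed: V dC/dt = Q C_in − Q C − k V C.
At steady state: 0 = Q C_in − (Q + kV) C_ss, so C_ss = Q C_in/(Q + kV).
C_ss = 31.95·1.498/(31.95 + 0.04205·905.7) = 47.8611/70.0347 = 0.683391 mol/L.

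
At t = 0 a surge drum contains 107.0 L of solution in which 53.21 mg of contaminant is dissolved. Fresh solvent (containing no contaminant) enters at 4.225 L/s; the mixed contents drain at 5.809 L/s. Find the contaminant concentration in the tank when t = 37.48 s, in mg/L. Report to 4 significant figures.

0.05742 mg/L

Let m(t) be the amount of contaminant. Volume: V(t) = V₀ + (Q_in − Q_out) t = 107.0 − 1.58400 t; V(37.48) = 47.6317 L.
Solute balance: dm/dt = 0 − Q_out C = −Q_out m/V(t).
Separate: dm/m = −Q_out dt/V(t) ⇒ ln(m/m₀) = −(Q_out/(Q_in−Q_out)) ln(V/V₀).
m = m₀ (V₀/V)^(Q_out/(Q_in−Q_out)) = 53.21 × (107.0/47.6317)^(-3.66730) = 2.73516 mg.
C = m/V = 2.73516/47.6317 = 0.0574231 mg/L.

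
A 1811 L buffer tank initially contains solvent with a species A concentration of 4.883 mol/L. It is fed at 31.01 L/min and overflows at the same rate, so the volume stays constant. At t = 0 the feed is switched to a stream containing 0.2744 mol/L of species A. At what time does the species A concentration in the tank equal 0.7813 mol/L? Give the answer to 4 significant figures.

128.9 min

Species balance: V dC/dt = Q(C_in − C) ⇒ τ = V/Q = 58.4005 min.
C(t) = C_in + (C₀ − C_in) e^(−t/τ). Set C = 0.7813 and solve for t:
e^(−t/τ) = (C − C_in)/(C₀ − C_in) = (0.7813 − 0.2744)/(4.883 − 0.2744) = 0.109990
t = −τ ln(…) = 58.4005 × 2.20737 = 128.911 min.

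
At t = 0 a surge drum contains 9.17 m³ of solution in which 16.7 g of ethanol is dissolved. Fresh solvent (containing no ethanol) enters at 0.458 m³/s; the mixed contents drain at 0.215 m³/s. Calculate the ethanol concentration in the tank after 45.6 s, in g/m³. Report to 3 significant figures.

0.409 g/m³

Total volume: dV/dt = Q_in − Q_out = 0.24300 m³/s, so V(t) = 9.17 + 0.24300 t and V(45.6) = 20.251 m³.
Species balance (pure solvent in): dm/dt = −Q_out · m/V(t).
Separate: dm/m = −Q_out dt/V(t) ⇒ ln(m/m₀) = −(Q_out/(Q_in−Q_out)) ln(V/V₀).
m = m₀ (V₀/V)^(Q_out/(Q_in−Q_out)) = 16.7 × (9.17/20.251)^(0.88477) = 8.2849 g.
C = m/V = 8.2849/20.251 = 0.40912 g/m³.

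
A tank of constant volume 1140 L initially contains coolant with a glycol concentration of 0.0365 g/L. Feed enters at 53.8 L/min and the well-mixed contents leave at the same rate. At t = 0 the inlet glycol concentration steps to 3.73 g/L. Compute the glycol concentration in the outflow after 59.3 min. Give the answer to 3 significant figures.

Species balance on the tank: V dC/dt = Q(C_in − C).
Rewrite as dC/dt + C/τ = C_in/τ, τ = V/Q = 21.190 min.
This is linear first-order; C(t) = C_in + (C₀ − C_in) e^(−t/τ).
C(59.3) = 3.73 + (0.0365 − 3.73)·e^(−59.3/21.190) = 3.73 + (-3.6935)·0.060899 = 3.5051 g/L.

3.51 g/L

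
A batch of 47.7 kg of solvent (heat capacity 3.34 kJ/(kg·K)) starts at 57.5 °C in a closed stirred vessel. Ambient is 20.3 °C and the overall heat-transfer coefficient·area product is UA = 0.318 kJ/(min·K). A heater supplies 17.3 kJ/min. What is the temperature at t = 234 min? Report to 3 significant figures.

63.9 °C

Energy balance: M c_p dT/dt = −UA(T − T_amb) + Q̇.
dT/dt = (T_ss − T)/τ with T_ss = T_amb + Q̇/UA = 20.3 + 17.3/0.318 = 74.703 °C, τ = M c_p/UA = 47.7·3.34/0.318 = 501.00 min.
Solution: T(t) = T_ss + (T₀ − T_ss) e^(−t/τ).
T(234) = 74.703 + (-17.203)·0.62684 = 63.919 °C.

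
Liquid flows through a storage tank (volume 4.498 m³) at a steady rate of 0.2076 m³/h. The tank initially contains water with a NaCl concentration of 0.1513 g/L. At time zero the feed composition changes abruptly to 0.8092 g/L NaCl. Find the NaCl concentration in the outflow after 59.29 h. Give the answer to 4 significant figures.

0.7666 g/L

Species balance on the tank: V dC/dt = Q(C_in − C).
Rewrite as dC/dt + C/τ = C_in/τ, τ = V/Q = 21.6667 h.
Integrating: C(t) = C_in + (C₀ − C_in) e^(−t/τ).
C(59.29) = 0.8092 + (0.1513 − 0.8092)·e^(−59.29/21.6667) = 0.8092 + (-0.657900)·0.0647992 = 0.766569 g/L.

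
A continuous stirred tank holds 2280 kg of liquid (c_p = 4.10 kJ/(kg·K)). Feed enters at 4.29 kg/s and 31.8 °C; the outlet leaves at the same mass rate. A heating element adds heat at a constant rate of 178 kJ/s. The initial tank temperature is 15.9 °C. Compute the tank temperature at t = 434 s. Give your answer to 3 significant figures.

M c_p dT/dt = ṁ c_p (T_in − T) + Q̇.
Rearrange: dT/dt = (T_ss − T)/τ with τ = M/ṁ = 531.47 s and T_ss = T_in + Q̇/(ṁ c_p) = 41.920 °C.
Integrating: T(t) = T_ss + (T₀ − T_ss) e^(−t/τ).
T(434) = 41.920 + (-26.020)·e^(−434/531.47) = 41.920 + (-26.020)·0.44193 = 30.421 °C.

30.4 °C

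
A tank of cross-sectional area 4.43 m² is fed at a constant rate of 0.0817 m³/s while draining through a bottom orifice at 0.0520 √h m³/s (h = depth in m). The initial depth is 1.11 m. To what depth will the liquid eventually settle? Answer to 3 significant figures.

2.47 m

A dh/dt = Q_in − 0.0520 √h. Steady state requires inflow = outflow:
Q_in = 0.0520 √h_ss ⇒ √h_ss = 0.0817/0.0520 = 1.5712.
h_ss = 1.5712² = 2.4685 m. (Since h₀ = 1.11 m < h_ss, the level will rise toward this value.)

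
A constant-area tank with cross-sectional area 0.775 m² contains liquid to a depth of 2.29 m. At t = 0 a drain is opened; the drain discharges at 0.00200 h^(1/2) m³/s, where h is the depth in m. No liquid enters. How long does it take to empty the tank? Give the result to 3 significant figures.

A dh/dt = −Q_out = −0.00200 √h.
Separate and integrate: 2(√h − √h₀) = −(0.00200/A) t.
Set h = 0: 2√h₀ = (0.00200/A) t_empty ⇒ t_empty = 2A√h₀/0.00200.
t_empty = 2·0.775·√2.29/0.00200 = 1.5500·1.5133/0.00200 = 1172.8 s.

1170 s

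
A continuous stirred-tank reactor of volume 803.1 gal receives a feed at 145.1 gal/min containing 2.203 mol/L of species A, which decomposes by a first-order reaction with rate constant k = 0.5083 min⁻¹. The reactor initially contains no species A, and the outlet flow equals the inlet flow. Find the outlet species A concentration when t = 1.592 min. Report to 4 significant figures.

V dC/dt = Q(C_in − C) − k V C.
This is linear with rate a = Q/V + k = 0.688975 min⁻¹.
C_ss = Q C_in/(Q + kV) = 0.577709 mol/L; C(t) = C_ss + (C₀ − C_ss) e^(−a t).
C(1.592) = 0.577709 + (-0.577709)·e^(−0.688975·1.592) = 0.577709 + (-0.577709)·0.333922 = 0.384799 mol/L.

0.3848 mol/L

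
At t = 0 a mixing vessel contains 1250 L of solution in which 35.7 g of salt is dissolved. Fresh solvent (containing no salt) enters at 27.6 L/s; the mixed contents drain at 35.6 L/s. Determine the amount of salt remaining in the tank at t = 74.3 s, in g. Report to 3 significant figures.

Total volume: dV/dt = Q_in − Q_out = -8.0000 L/s, so V(t) = 1250 − 8.0000 t and V(74.3) = 655.60 L.
No salt enters, so dm/dt = −Q_out · (m/V).
Separate: dm/m = −Q_out dt/V(t) ⇒ ln(m/m₀) = −(Q_out/(Q_in−Q_out)) ln(V/V₀).
m = m₀ (V₀/V)^(Q_out/(Q_in−Q_out)) = 35.7 × (1250/655.60)^(-4.4500) = 2.0205 g.

2.02 g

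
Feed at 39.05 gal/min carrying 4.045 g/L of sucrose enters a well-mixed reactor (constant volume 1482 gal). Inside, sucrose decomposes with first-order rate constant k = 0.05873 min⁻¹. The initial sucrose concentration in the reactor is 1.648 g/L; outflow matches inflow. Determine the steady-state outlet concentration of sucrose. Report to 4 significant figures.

Species balance: V dC/dt = Q C_in − Q C − k V C.
Steady state (dC/dt = 0): C_ss = Q C_in/(Q + kV) = C_in/(1 + kV/Q).
C_ss = 39.05·4.045/(39.05 + 0.05873·1482) = 157.957/126.088 = 1.25276 g/L.

1.253 g/L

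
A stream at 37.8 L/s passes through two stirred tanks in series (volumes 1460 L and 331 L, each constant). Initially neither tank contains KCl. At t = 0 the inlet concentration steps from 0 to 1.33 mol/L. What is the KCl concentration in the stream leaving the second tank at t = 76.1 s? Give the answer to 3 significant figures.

1.09 mol/L

Species balance on tank i: dCᵢ/dt = (Cᵢ₋₁ − Cᵢ)/τᵢ with τᵢ = Vᵢ/Q.
τ₁ = 1460/37.8 = 38.624 s; τ₂ = 331/37.8 = 8.7566 s.
Tank 1: C₁ = C_in(1 − e^(−t/τ₁)). Tank 2 (τ₁ ≠ τ₂): C₂ = C_in[1 − (τ₁ e^(−t/τ₁) − τ₂ e^(−t/τ₂))/(τ₁ − τ₂)].
At t = 76.1: e^(−t/τ₁) = 0.13942, e^(−t/τ₂) = 0.00016816.
C₂ = 1.33·[1 − (38.624·0.13942 − 8.7566·0.00016816)/(29.868)] = 1.33·0.81975 = 1.0903 mol/L.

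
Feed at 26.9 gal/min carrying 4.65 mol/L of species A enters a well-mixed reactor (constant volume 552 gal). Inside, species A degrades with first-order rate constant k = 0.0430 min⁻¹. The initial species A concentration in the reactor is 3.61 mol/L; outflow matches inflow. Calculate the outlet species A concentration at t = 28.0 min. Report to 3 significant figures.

2.56 mol/L

Species balance: V dC/dt = Q C_in − Q C − k V C.
This is linear with rate a = Q/V + k = 0.091732 min⁻¹.
C_ss = Q C_in/(Q + kV) = 2.4703 mol/L; C(t) = C_ss + (C₀ − C_ss) e^(−a t).
C(28.0) = 2.4703 + (1.1397)·e^(−0.091732·28.0) = 2.4703 + (1.1397)·0.076651 = 2.5576 mol/L.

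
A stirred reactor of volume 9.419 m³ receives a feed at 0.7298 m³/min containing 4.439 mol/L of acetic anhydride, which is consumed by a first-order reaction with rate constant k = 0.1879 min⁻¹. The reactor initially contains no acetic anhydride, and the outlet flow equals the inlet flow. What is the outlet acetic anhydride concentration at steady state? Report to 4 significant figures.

1.296 mol/L

Species balance: V dC/dt = Q C_in − Q C − k V C.
At steady state: 0 = Q C_in − (Q + kV) C_ss, so C_ss = Q C_in/(Q + kV).
C_ss = 0.7298·4.439/(0.7298 + 0.1879·9.419) = 3.23958/2.49963 = 1.29602 mol/L.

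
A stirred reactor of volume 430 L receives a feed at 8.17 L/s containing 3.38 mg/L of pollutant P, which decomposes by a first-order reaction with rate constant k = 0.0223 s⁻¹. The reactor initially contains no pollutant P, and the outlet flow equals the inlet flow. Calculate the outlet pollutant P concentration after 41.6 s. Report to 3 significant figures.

1.28 mg/L

V dC/dt = Q(C_in − C) − k V C.
dC/dt = (Q/V) C_in − (Q/V + k) C; effective rate a = Q/V + k = 0.019000 + 0.0223 = 0.041300 s⁻¹.
C_ss = Q C_in/(Q + kV) = 1.5550 mg/L; C(t) = C_ss + (C₀ − C_ss) e^(−a t).
C(41.6) = 1.5550 + (-1.5550)·e^(−0.041300·41.6) = 1.5550 + (-1.5550)·0.17941 = 1.2760 mg/L.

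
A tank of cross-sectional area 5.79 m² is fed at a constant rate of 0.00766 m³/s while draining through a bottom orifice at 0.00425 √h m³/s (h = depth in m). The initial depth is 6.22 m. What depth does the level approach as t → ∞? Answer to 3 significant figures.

3.25 m

A dh/dt = Q_in − 0.00425 √h. Steady state requires inflow = outflow:
Q_in = 0.00425 √h_ss ⇒ √h_ss = 0.00766/0.00425 = 1.8024.
h_ss = 1.8024² = 3.2485 m. (Since h₀ = 6.22 m > h_ss, the level will fall toward this value.)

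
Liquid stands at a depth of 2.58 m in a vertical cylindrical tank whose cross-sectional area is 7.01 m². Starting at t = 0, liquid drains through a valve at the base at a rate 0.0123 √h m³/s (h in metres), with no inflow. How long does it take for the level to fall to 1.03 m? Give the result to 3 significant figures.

674 s

With no inflow, A dh/dt = −0.0123 √h.
∫ h^(−1/2) dh = −(0.0123/A) ∫ dt, giving 2√h = 2√h₀ − (0.0123/A) t.
t = 2A(√h₀ − √h)/0.0123 = 2·7.01·(√2.58 − √1.03)/0.0123
  = 14.020 × (1.6062 − 1.0149) / 0.0123 = 674.04 s.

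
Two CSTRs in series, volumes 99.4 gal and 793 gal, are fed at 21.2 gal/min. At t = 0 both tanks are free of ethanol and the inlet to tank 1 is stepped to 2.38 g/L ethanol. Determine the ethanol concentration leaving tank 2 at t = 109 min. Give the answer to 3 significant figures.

Time constants: τᵢ = Vᵢ/Q for each well-mixed tank.
τ₁ = 99.4/21.2 = 4.6887 min; τ₂ = 793/21.2 = 37.406 min.
Solving the cascade with C₁(0)=C₂(0)=0 gives C₂(t) = C_in[1 − (τ₁ e^(−t/τ₁) − τ₂ e^(−t/τ₂))/(τ₁ − τ₂)].
At t = 109: e^(−t/τ₁) = 8.0121e-11, e^(−t/τ₂) = 0.054258.
C₂ = 2.38·[1 − (4.6887·8.0121e-11 − 37.406·0.054258)/(-32.717)] = 2.38·0.93797 = 2.2324 g/L.

2.23 g/L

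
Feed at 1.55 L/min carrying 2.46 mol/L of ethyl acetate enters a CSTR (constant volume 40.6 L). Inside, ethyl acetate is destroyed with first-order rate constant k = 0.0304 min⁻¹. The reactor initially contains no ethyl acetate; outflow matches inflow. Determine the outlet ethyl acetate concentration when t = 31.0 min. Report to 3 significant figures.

1.21 mol/L

V dC/dt = Q(C_in − C) − k V C.
dC/dt = (Q/V) C_in − (Q/V + k) C; effective rate a = Q/V + k = 0.038177 + 0.0304 = 0.068577 min⁻¹.
C_ss = Q C_in/(Q + kV) = 1.3695 mol/L; C(t) = C_ss + (C₀ − C_ss) e^(−a t).
C(31.0) = 1.3695 + (-1.3695)·e^(−0.068577·31.0) = 1.3695 + (-1.3695)·0.11933 = 1.2061 mol/L.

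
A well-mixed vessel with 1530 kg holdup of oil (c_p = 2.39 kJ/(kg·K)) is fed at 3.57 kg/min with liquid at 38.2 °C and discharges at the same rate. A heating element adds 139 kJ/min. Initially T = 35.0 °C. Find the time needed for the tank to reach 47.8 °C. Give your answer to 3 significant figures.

Unsteady energy balance on the tank contents: M c_p dT/dt = ṁ c_p (T_in − T) + 139.
τ = M/ṁ = 428.57 min; T_ss = T_in + Q̇/(ṁ c_p) = 54.491 °C.
T(t) = T_ss + (T₀ − T_ss) e^(−t/τ). Set T = 47.8:
e^(−t/τ) = (47.8 − 54.491)/(35.0 − 54.491) = 0.34329
t = −428.57 · ln(0.34329) = 458.22 min.

458 min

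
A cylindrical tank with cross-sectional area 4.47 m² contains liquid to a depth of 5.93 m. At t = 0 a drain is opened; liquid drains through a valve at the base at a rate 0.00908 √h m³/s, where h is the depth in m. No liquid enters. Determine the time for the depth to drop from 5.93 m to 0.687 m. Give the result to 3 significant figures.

1580 s

Mass balance (ρ constant): A dh/dt = −0.00908 √h.
This is separable: 2 d(√h)/dt = −0.00908/A, so √h = √h₀ − (0.00908/(2A)) t.
t = 2A(√h₀ − √h)/0.00908 = 2·4.47·(√5.93 − √0.687)/0.00908
  = 8.9400 × (2.4352 − 0.82885) / 0.00908 = 1581.5 s.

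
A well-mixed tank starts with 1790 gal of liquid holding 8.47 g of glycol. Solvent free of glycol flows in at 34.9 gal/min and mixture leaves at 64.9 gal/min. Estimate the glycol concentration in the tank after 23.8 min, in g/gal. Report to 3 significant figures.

0.00262 g/gal

Let m(t) be the amount of glycol. Volume: V(t) = V₀ + (Q_in − Q_out) t = 1790 − 30.000 t; V(23.8) = 1076.0 gal.
No glycol enters, so dm/dt = −Q_out · (m/V).
dm/m = −Q_out dt/(V₀ − 30.000 t); integrating gives ln(m/m₀) = −(Q_out/(Q_in−Q_out)) ln(V/V₀).
m = m₀ (V₀/V)^(Q_out/(Q_in−Q_out)) = 8.47 × (1790/1076.0)^(-2.1633) = 2.8164 g.
C = m/V = 2.8164/1076.0 = 0.0026175 g/gal.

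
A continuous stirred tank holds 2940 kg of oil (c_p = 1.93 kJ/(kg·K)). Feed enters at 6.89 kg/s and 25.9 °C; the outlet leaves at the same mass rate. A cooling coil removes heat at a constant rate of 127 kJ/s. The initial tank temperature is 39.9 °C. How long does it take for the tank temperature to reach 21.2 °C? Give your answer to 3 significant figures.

M c_p dT/dt = ṁ c_p (T_in − T) − Q̇.
τ = M/ṁ = 426.71 s; T_ss = T_in − Q̇/(ṁ c_p) = 16.349 °C.
T(t) = T_ss + (T₀ − T_ss) e^(−t/τ). Set T = 21.2:
e^(−t/τ) = (21.2 − 16.349)/(39.9 − 16.349) = 0.20596
t = −426.71 · ln(0.20596) = 674.22 s.

674 s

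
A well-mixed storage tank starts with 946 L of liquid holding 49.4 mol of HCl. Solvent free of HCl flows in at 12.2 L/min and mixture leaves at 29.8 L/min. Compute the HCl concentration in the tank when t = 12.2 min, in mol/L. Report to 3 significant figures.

0.0437 mol/L

Total volume: dV/dt = Q_in − Q_out = -17.600 L/min, so V(t) = 946 − 17.600 t and V(12.2) = 731.28 L.
Solute balance: dm/dt = 0 − Q_out C = −Q_out m/V(t).
dm/m = −Q_out dt/(V₀ − 17.600 t); integrating gives ln(m/m₀) = −(Q_out/(Q_in−Q_out)) ln(V/V₀).
m = m₀ (V₀/V)^(Q_out/(Q_in−Q_out)) = 49.4 × (946/731.28)^(-1.6932) = 31.946 mol.
C = m/V = 31.946/731.28 = 0.043685 mol/L.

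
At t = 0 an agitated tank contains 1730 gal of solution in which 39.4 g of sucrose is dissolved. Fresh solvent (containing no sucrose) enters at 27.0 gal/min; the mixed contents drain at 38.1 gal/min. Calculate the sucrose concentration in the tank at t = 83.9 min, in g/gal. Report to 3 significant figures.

0.00348 g/gal

Total volume: dV/dt = Q_in − Q_out = -11.100 gal/min, so V(t) = 1730 − 11.100 t and V(83.9) = 798.71 gal.
Solute balance: dm/dt = 0 − Q_out C = −Q_out m/V(t).
Separate: dm/m = −Q_out dt/V(t) ⇒ ln(m/m₀) = −(Q_out/(Q_in−Q_out)) ln(V/V₀).
m = m₀ (V₀/V)^(Q_out/(Q_in−Q_out)) = 39.4 × (1730/798.71)^(-3.4324) = 2.7757 g.
C = m/V = 2.7757/798.71 = 0.0034753 g/gal.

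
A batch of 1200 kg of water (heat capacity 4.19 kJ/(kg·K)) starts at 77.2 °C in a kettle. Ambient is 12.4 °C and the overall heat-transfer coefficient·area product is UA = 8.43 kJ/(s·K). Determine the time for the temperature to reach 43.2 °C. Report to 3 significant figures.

444 s

M c_p dT/dt = −UA(T − T_amb).
τ = M c_p/UA = 596.44 s; T_ss = T_amb = 12.400 °C.
T(t) = T_ss + (T₀ − T_ss)e^(−t/τ); set T = 43.2:
t = −τ ln[(T − T_ss)/(T₀ − T_ss)] = −596.44 · ln(0.47531) = 443.63 s.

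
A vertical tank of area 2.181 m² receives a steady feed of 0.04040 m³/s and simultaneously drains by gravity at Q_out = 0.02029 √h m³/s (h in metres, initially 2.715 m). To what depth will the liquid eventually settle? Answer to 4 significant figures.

3.965 m

Level balance: A dh/dt = 0.04040 − 0.02029 √h. Setting dh/dt = 0:
Q_in = 0.02029 √h_ss ⇒ √h_ss = 0.04040/0.02029 = 1.99113.
h_ss = 1.99113² = 3.96459 m. (Since h₀ = 2.715 m < h_ss, the level will rise toward this value.)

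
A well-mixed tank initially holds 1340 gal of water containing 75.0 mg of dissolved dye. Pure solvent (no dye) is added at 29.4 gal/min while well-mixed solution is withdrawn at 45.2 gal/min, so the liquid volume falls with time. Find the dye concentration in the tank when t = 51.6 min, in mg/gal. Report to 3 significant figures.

Total volume: dV/dt = Q_in − Q_out = -15.800 gal/min, so V(t) = 1340 − 15.800 t and V(51.6) = 524.72 gal.
Solute balance: dm/dt = 0 − Q_out C = −Q_out m/V(t).
Separate: dm/m = −Q_out dt/V(t) ⇒ ln(m/m₀) = −(Q_out/(Q_in−Q_out)) ln(V/V₀).
m = m₀ (V₀/V)^(Q_out/(Q_in−Q_out)) = 75.0 × (1340/524.72)^(-2.8608) = 5.1313 mg.
C = m/V = 5.1313/524.72 = 0.0097791 mg/gal.

0.00978 mg/gal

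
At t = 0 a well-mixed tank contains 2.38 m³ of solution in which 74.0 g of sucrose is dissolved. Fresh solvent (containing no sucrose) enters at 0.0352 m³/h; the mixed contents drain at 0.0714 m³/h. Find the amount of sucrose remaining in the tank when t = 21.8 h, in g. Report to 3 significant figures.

Total volume: dV/dt = Q_in − Q_out = -0.036200 m³/h, so V(t) = 2.38 − 0.036200 t and V(21.8) = 1.5908 m³.
Species balance (pure solvent in): dm/dt = −Q_out · m/V(t).
Separate: dm/m = −Q_out dt/V(t) ⇒ ln(m/m₀) = −(Q_out/(Q_in−Q_out)) ln(V/V₀).
m = m₀ (V₀/V)^(Q_out/(Q_in−Q_out)) = 74.0 × (2.38/1.5908)^(-1.9724) = 33.432 g.

33.4 g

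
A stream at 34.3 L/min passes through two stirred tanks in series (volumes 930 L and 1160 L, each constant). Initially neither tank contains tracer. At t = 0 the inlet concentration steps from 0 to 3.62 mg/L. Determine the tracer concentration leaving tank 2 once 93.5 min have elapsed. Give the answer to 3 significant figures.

Species balance on tank i: dCᵢ/dt = (Cᵢ₋₁ − Cᵢ)/τᵢ with τᵢ = Vᵢ/Q.
τ₁ = 930/34.3 = 27.114 min; τ₂ = 1160/34.3 = 33.819 min.
Solving the cascade with C₁(0)=C₂(0)=0 gives C₂(t) = C_in[1 − (τ₁ e^(−t/τ₁) − τ₂ e^(−t/τ₂))/(τ₁ − τ₂)].
At t = 93.5: e^(−t/τ₁) = 0.031795, e^(−t/τ₂) = 0.062995.
C₂ = 3.62·[1 − (27.114·0.031795 − 33.819·0.062995)/(-6.7055)] = 3.62·0.81085 = 2.9353 mg/L.

2.94 mg/L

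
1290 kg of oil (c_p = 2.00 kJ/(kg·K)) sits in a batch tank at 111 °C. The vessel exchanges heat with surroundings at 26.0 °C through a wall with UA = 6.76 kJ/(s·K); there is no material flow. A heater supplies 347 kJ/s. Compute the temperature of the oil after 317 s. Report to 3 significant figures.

92.0 °C

Unsteady energy balance on the tank contents: M c_p dT/dt = −UA(T − T_amb) + Q̇.
dT/dt = (T_ss − T)/τ with T_ss = T_amb + Q̇/UA = 26.0 + 347/6.76 = 77.331 °C, τ = M c_p/UA = 1290·2.00/6.76 = 381.66 s.
Solution: T(t) = T_ss + (T₀ − T_ss) e^(−t/τ).
T(317) = 77.331 + (33.669)·0.43579 = 92.004 °C.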